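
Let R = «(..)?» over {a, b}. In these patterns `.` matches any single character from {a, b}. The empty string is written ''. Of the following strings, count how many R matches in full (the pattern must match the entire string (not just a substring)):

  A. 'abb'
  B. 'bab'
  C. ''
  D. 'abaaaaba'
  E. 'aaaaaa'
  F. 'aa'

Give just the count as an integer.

A → no match
B → no match
C → match
D → no match
E → no match
F → match
Total matched: 2

2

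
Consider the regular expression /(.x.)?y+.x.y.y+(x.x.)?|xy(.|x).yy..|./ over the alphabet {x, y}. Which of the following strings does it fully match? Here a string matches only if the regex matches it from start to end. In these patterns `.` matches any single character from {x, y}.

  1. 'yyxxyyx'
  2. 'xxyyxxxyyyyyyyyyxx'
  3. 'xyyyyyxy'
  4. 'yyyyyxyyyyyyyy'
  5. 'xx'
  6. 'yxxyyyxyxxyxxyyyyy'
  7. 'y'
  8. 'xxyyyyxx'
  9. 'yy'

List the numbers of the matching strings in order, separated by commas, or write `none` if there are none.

3, 4, 7

1 → no match
2 → no match
3 → match
4 → match
5 → no match
6 → no match
7 → match
8 → no match
9 → no match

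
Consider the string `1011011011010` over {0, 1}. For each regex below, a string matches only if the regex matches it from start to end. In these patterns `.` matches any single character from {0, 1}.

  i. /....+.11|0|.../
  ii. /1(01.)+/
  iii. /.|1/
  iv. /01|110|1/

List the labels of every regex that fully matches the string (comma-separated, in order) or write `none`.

ii

i → no match
ii → match
iii → no match
iv → no match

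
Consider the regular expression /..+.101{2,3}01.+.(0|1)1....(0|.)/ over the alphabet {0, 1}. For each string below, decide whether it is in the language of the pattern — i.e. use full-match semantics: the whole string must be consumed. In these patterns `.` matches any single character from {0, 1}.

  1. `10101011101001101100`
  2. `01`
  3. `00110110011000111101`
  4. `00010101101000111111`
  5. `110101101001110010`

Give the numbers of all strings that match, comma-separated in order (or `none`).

1 → match
2. `01` → no match
3 → no match
4 → match
5 → match

1, 4, 5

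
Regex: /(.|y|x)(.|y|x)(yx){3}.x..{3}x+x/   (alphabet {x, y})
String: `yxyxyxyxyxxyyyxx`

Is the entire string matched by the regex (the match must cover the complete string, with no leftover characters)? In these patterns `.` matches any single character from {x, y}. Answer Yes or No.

Yes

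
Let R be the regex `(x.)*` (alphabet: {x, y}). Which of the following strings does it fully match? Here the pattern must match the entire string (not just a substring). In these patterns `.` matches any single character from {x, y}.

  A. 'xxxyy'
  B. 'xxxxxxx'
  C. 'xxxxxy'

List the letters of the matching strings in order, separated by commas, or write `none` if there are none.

C

A → no match
B → no match
C → match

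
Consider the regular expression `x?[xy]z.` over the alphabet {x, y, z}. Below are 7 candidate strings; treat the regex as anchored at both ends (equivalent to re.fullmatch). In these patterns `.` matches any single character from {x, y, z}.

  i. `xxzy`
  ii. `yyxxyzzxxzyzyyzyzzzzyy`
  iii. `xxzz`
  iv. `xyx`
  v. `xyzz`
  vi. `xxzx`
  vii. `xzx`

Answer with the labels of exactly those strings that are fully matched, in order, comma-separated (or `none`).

i. `xxzy` → match
ii → no match
iii. `xxzz` → match
iv. `xyx` → no match
v. `xyzz` → match
vi. `xxzx` → match
vii. `xzx` → match

i, iii, v, vi, vii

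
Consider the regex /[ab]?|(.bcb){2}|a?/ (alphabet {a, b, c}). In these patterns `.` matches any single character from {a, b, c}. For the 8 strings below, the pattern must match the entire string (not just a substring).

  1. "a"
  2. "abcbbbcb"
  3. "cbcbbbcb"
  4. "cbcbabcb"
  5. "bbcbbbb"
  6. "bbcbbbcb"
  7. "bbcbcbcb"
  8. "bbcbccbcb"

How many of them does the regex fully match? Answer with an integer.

1 → match
2 → match
3 → match
4 → match
5 → no match
6 → match
7 → match
8 → no match
Total matched: 6

6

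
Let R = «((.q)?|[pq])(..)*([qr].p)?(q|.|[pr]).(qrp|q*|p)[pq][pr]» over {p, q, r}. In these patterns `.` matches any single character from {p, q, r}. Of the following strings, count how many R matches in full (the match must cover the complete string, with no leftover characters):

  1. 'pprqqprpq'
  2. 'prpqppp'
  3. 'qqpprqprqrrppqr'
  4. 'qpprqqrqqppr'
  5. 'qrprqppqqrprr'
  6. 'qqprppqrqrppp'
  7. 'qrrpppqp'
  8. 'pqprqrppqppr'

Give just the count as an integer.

6

1 → no match
2 → match
3 → match
4 → match
5 → no match
6 → match
7 → match
8 → match
Total matched: 6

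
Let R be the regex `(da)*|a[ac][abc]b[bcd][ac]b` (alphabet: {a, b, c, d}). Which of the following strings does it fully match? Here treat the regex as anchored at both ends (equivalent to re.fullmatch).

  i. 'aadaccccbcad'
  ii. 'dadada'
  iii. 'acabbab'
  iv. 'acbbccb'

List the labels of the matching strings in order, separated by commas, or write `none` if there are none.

i → no match
ii → match
iii → match
iv → match

ii, iii, iv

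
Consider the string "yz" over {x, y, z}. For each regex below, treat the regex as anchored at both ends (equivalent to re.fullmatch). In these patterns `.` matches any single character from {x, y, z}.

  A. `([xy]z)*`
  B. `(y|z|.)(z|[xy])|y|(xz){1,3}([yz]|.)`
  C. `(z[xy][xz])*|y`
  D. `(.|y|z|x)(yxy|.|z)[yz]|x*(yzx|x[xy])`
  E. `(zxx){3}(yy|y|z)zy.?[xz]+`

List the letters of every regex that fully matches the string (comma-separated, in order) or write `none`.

A → match
B → match
C → no match
D → no match
E → no match — must start with "zxx"

A, B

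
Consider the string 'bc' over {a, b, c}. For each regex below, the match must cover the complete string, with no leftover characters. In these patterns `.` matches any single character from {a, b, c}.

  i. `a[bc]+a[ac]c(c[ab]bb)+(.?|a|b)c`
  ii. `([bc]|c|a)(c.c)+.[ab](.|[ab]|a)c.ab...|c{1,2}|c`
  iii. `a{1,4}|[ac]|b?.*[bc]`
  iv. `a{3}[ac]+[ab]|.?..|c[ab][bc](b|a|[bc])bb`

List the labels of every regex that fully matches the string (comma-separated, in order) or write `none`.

i → no match — must start with 'a'
ii → no match
iii → match
iv → match

iii, iv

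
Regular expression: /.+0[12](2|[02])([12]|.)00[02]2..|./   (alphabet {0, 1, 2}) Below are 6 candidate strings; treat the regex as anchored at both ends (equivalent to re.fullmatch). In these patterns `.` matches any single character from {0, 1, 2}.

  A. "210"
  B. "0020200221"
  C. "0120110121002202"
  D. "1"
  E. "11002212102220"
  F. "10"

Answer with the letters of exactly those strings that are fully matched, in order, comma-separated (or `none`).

A → no match
B → no match
C → match
D → match
E → no match
F → no match

C, D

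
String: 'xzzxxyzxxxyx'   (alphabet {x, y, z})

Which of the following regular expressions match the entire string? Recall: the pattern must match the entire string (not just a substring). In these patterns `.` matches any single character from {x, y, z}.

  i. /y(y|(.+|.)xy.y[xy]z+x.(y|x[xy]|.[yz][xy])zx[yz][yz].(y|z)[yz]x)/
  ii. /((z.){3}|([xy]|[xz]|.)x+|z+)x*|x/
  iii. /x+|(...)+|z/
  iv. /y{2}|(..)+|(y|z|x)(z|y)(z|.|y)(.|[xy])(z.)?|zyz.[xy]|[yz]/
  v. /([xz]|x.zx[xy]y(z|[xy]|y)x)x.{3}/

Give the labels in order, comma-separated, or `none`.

i → no match — must start with 'y'
ii → no match
iii → match
iv → match
v → match

iii, iv, v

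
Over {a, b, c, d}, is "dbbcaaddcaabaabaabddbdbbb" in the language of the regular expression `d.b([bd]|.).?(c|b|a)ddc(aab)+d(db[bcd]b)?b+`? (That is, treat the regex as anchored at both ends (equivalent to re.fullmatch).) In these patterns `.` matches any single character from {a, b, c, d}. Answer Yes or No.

Yes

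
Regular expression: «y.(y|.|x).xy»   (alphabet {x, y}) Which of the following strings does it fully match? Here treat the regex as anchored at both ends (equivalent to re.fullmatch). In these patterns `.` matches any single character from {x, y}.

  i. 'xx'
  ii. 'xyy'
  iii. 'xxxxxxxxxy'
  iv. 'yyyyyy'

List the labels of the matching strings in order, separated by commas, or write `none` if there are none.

i → no match — must start with 'y'
ii → no match — must start with 'y'
iii → no match — must start with 'y'
iv → no match — must end with 'xy'

none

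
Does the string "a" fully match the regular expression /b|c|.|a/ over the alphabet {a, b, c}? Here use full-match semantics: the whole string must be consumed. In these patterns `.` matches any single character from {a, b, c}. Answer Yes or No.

Yes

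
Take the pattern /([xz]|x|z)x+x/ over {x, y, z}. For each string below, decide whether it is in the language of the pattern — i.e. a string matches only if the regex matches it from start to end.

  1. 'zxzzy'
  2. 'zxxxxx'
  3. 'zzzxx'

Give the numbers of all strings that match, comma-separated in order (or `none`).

2

1. 'zxzzy' → no match — must end with 'xx'
2. 'zxxxxx' → match
3. 'zzzxx' → no match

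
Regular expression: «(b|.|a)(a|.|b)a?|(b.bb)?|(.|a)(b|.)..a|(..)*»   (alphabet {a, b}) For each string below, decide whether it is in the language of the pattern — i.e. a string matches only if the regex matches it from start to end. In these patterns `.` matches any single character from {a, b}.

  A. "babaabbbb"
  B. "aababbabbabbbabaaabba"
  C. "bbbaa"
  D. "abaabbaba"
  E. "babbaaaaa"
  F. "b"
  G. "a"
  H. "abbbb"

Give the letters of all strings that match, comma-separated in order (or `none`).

C

A → no match
B → no match
C → match
D → no match
E → no match
F → no match
G → no match
H → no match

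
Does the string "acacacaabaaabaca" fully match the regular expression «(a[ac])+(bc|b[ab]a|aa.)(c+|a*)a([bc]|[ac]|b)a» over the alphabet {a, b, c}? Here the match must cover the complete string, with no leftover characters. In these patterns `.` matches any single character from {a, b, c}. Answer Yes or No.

No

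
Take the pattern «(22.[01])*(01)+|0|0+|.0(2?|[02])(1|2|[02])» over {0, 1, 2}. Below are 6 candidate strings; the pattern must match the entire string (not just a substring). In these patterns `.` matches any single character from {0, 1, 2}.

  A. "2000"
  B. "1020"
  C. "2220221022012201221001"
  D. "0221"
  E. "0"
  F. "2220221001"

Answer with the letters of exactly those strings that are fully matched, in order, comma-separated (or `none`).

A → match
B → match
C → match
D → no match
E → match
F → match

A, B, C, E, F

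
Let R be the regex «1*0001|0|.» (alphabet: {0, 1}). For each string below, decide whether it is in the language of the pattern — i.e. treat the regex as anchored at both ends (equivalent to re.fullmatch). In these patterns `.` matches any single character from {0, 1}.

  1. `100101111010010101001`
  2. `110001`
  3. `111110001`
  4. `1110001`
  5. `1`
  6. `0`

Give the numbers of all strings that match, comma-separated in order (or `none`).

2, 3, 4, 5, 6

1 → no match
2. `110001` → match
3. `111110001` → match
4. `1110001` → match
5. `1` → match
6. `0` → match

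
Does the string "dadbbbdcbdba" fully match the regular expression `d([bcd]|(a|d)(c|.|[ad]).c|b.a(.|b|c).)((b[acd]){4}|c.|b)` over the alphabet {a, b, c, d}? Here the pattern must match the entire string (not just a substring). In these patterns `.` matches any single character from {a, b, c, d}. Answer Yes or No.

No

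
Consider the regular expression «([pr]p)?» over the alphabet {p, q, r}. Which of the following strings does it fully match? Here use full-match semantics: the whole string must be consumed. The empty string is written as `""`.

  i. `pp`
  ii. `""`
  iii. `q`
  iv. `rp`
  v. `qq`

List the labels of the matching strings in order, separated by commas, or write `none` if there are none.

i → match
ii → match
iii → no match
iv → match
v → no match

i, ii, iv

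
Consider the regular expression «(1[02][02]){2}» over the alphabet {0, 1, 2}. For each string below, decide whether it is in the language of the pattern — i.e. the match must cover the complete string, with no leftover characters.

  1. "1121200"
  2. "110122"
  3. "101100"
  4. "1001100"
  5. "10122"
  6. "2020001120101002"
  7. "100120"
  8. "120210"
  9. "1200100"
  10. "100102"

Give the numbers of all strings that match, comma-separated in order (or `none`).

7, 10

1 → no match
2 → no match
3 → no match
4 → no match
5 → no match
6 → no match — must start with "1"
7 → match
8 → no match
9 → no match
10 → match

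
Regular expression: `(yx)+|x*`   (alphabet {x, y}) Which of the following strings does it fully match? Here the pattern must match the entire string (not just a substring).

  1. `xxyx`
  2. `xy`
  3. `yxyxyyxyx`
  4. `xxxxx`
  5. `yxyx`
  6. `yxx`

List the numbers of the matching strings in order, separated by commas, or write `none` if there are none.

4, 5

1 → no match
2 → no match
3 → no match
4 → match
5 → match
6 → no match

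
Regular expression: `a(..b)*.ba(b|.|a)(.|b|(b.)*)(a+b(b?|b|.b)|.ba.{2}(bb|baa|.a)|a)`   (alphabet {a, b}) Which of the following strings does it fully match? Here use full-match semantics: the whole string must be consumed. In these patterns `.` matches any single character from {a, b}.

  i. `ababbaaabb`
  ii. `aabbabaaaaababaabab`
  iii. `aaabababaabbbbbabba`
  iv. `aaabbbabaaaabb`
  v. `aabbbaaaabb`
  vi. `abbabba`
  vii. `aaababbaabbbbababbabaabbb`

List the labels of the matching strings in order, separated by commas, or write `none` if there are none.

i → no match
ii → no match
iii → no match
iv → match
v → no match
vi → match
vii → match

iv, vi, vii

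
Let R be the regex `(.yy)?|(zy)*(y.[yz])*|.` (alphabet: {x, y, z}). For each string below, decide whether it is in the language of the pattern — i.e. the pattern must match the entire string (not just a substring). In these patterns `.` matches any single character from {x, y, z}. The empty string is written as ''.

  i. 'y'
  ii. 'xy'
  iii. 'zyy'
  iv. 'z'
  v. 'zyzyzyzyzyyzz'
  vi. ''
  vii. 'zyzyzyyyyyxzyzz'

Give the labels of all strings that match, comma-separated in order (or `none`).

i → match
ii → no match
iii → match
iv → match
v → match
vi → match
vii → match

i, iii, iv, v, vi, vii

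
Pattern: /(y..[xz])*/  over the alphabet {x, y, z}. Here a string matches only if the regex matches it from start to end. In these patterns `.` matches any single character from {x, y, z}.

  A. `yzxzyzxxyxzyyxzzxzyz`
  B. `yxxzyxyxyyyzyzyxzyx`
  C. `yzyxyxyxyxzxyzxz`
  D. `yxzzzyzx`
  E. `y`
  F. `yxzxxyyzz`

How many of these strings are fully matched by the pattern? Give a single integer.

1

A → no match
B → no match
C → match
D → no match
E → no match
F → no match
Total matched: 1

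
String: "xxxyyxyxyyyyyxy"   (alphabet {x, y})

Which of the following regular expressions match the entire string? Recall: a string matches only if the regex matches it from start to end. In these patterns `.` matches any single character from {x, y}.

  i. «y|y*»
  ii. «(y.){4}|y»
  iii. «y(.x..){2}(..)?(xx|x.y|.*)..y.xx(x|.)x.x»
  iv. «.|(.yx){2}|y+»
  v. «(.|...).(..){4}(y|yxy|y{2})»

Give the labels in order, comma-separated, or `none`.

v

i → no match
ii → no match — must start with "y"
iii → no match — must start with "y"
iv → no match
v → match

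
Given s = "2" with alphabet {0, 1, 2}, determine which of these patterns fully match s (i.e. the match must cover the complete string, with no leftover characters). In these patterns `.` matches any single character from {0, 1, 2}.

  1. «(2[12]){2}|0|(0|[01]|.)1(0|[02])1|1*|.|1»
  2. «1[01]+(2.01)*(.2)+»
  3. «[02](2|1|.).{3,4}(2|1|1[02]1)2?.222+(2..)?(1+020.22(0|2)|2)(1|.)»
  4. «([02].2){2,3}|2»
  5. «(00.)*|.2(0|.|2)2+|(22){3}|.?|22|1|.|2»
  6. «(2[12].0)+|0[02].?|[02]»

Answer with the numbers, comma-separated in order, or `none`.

1 → match
2 → no match — must start with "1"
3 → no match
4 → match
5 → match
6 → match

1, 4, 5, 6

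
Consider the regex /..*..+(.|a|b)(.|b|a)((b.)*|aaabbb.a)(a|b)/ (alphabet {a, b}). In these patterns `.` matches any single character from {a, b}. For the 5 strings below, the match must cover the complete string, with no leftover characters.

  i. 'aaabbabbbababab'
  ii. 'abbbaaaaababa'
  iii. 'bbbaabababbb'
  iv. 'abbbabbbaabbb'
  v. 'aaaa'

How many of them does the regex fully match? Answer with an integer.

4

i → match
ii → match
iii → match
iv → match
v → no match
Total matched: 4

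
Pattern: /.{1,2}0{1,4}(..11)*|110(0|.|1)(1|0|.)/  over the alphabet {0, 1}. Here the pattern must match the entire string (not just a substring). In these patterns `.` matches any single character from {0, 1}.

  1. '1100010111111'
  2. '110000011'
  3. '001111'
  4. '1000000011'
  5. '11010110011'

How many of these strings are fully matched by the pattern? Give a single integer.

1 → match
2 → match
3 → match
4 → match
5 → match
Total matched: 5

5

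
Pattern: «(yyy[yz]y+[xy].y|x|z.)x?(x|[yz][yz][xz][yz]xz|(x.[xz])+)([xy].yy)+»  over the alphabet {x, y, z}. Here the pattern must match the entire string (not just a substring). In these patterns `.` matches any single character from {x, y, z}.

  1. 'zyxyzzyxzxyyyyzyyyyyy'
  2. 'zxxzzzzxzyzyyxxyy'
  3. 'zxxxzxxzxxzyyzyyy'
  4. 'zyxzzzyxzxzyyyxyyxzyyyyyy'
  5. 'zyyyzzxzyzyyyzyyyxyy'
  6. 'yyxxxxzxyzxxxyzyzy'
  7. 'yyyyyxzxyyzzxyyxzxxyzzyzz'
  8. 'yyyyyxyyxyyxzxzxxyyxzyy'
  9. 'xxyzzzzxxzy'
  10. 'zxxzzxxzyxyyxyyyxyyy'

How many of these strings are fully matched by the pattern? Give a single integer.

6

1 → match
2 → match
3 → no match
4 → match
5 → match
6 → no match — must end with 'yy'
7 → no match — must end with 'yy'
8 → match
9. 'xxyzzzzxxzy' → no match — must end with 'yy'
10 → match
Total matched: 6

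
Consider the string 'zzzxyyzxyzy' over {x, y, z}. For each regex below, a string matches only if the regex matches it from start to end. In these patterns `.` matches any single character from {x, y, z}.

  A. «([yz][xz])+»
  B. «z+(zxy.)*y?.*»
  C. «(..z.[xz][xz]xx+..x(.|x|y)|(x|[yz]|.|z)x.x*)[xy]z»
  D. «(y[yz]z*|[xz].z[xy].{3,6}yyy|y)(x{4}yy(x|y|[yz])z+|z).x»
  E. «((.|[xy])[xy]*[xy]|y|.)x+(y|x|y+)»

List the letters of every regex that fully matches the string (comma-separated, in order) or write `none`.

B

A → no match
B → match
C → no match — must end with 'z'
D → no match — must end with 'x'
E → no match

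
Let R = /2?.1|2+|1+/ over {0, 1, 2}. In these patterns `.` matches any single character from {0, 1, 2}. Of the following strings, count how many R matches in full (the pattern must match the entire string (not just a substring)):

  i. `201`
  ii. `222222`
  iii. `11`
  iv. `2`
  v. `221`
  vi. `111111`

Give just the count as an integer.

6

i. `201` → match
ii. `222222` → match
iii. `11` → match
iv. `2` → match
v. `221` → match
vi. `111111` → match
Total matched: 6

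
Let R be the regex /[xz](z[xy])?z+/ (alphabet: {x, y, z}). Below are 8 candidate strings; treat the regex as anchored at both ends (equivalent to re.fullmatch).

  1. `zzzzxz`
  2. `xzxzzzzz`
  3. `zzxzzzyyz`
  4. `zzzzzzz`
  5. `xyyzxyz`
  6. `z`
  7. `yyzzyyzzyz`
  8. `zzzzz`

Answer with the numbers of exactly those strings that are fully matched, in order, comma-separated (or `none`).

2, 4, 8

1 → no match
2 → match
3 → no match
4 → match
5 → no match
6 → no match
7 → no match
8 → match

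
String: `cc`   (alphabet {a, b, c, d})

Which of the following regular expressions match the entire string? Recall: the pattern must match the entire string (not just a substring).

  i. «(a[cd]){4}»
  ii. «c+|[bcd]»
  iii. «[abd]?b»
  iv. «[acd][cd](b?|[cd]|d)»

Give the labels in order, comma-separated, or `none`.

i → no match — must start with `a`
ii → match
iii → no match — must end with `b`
iv → match

ii, iv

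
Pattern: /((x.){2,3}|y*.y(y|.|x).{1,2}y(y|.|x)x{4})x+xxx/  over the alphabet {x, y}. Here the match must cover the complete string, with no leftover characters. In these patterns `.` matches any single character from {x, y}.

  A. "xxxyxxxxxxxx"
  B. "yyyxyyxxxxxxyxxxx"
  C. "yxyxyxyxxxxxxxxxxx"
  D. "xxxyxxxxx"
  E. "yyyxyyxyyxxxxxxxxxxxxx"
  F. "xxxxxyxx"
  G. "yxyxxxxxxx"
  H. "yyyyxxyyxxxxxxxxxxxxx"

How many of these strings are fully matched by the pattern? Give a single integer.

5

A → match
B → no match
C → match
D → match
E → match
F → no match — must end with "xxxx"
G → no match
H → match
Total matched: 5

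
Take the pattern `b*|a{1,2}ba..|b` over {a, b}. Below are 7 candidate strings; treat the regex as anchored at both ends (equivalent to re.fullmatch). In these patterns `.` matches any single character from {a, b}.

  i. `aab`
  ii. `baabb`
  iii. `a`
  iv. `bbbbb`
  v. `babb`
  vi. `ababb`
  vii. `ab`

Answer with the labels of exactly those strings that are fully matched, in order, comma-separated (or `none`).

i → no match
ii → no match
iii → no match
iv → match
v → no match
vi → match
vii → no match

iv, vi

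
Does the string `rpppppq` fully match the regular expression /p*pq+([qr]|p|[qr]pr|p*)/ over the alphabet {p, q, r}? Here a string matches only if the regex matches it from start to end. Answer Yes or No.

No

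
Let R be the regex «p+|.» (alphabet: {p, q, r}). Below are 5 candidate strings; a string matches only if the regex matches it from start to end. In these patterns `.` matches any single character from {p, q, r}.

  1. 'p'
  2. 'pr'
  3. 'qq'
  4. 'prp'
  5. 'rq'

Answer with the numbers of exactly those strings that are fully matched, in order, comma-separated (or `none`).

1 → match
2 → no match
3 → no match
4 → no match
5 → no match

1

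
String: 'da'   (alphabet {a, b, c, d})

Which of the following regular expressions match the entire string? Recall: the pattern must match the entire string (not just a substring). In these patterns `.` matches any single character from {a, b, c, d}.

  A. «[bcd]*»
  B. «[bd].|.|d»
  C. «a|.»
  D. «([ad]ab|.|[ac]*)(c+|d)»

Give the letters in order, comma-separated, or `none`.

B

A → no match
B → match
C → no match
D → no match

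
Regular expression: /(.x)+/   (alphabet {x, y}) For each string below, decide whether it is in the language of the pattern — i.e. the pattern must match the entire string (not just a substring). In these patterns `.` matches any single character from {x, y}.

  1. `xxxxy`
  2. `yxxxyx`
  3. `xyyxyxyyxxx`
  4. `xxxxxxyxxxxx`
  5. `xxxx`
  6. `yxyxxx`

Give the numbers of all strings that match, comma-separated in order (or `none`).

2, 4, 5, 6

1. `xxxxy` → no match — must end with `x`
2. `yxxxyx` → match
3. `xyyxyxyyxxx` → no match
4. `xxxxxxyxxxxx` → match
5. `xxxx` → match
6. `yxyxxx` → match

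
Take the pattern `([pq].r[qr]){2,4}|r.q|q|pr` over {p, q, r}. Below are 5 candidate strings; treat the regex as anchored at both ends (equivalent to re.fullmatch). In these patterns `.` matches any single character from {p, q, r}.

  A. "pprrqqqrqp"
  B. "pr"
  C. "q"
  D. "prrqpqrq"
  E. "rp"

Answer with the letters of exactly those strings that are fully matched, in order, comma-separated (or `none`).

B, C, D

A → no match
B → match
C → match
D → match
E → no match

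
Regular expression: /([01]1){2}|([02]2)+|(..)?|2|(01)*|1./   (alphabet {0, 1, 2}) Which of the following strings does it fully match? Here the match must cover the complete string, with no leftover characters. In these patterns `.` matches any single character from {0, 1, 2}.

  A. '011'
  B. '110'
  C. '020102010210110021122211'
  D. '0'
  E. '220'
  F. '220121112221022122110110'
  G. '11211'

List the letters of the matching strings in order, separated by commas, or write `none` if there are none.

none

A → no match
B → no match
C → no match
D → no match
E → no match
F → no match
G → no match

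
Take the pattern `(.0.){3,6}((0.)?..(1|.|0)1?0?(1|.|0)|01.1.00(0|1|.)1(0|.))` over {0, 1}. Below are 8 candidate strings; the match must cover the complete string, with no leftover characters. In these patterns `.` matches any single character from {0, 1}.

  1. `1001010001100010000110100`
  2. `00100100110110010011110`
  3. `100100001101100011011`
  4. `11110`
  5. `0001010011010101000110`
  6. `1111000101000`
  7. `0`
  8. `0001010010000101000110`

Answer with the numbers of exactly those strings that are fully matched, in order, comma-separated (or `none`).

2, 3, 5, 8

1 → no match
2 → match
3 → match
4 → no match
5 → match
6 → no match
7 → no match
8 → match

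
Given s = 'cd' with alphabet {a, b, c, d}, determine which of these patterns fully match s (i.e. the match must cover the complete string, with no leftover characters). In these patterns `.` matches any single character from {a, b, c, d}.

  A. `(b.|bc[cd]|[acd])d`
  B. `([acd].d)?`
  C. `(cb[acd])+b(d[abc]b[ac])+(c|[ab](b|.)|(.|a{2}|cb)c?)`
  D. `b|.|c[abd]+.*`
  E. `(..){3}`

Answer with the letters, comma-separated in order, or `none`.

A, D

A → match
B → no match
C → no match — must start with 'cb'
D → match
E → no match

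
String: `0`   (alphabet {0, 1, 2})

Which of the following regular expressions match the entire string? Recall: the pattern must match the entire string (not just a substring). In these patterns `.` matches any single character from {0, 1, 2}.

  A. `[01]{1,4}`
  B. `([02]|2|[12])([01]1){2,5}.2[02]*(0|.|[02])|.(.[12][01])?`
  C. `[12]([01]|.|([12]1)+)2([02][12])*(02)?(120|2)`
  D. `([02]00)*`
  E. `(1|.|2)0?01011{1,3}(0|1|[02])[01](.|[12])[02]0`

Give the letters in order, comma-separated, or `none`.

A → match
B → match
C → no match
D → no match
E → no match

A, B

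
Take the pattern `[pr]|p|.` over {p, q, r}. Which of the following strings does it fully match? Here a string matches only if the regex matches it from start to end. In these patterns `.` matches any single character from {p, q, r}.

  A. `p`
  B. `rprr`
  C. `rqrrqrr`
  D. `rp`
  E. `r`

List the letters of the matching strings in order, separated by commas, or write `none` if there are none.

A → match
B → no match
C → no match
D → no match
E → match

A, E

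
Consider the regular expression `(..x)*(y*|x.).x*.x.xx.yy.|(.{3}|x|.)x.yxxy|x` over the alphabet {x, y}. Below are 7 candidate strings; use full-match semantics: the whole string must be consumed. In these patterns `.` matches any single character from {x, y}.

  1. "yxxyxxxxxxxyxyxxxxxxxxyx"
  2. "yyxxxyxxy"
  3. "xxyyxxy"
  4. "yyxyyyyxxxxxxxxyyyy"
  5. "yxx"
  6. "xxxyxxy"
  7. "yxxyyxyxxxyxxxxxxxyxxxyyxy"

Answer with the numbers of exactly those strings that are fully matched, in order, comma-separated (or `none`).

2, 3, 4, 6

1 → no match
2. "yyxxxyxxy" → match
3. "xxyyxxy" → match
4 → match
5. "yxx" → no match
6. "xxxyxxy" → match
7 → no match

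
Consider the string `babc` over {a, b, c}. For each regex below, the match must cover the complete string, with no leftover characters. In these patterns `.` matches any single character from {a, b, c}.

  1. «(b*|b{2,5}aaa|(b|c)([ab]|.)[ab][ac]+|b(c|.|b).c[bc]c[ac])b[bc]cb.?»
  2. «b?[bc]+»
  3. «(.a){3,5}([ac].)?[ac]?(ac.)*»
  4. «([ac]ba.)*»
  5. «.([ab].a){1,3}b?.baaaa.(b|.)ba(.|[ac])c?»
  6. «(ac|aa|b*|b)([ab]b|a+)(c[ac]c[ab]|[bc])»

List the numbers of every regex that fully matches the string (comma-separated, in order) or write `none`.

6

1 → no match
2 → no match
3 → no match
4 → no match
5 → no match
6 → match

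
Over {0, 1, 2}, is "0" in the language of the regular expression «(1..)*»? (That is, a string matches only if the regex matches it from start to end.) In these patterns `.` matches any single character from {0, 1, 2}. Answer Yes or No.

No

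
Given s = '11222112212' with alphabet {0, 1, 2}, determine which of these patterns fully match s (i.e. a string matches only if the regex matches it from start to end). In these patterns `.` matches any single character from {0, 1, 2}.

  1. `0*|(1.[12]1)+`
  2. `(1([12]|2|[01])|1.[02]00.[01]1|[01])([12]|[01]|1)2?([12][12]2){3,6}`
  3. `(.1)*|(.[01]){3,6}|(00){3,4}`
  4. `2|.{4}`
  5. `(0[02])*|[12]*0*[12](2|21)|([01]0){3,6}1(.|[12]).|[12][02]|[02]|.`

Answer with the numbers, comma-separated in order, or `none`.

2, 5

1 → no match
2 → match
3 → no match
4 → no match
5 → match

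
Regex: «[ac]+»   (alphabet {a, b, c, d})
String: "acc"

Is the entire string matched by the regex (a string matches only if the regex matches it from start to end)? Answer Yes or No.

Yes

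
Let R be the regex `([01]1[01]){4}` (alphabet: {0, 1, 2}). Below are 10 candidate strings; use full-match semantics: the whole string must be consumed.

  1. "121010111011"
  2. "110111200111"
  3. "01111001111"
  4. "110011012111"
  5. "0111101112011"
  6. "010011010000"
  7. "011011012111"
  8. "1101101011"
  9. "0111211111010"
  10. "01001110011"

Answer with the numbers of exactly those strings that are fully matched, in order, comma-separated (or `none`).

none

1 → no match
2 → no match
3 → no match
4 → no match
5 → no match
6 → no match
7 → no match
8 → no match
9 → no match
10 → no match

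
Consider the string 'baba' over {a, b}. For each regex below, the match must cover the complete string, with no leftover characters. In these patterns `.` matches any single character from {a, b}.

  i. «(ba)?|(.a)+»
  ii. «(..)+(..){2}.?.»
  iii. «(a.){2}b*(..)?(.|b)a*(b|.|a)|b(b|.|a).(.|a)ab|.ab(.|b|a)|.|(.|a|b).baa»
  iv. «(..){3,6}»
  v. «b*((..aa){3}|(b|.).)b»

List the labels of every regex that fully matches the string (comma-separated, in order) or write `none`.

i, iii

i → match
ii → no match
iii → match
iv → no match
v → no match — must end with 'b'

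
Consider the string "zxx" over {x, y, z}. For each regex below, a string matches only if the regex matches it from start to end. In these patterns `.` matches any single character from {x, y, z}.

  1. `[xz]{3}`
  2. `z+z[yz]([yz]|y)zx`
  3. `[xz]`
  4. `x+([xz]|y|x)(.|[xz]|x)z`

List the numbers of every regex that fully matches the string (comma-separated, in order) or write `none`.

1 → match
2 → no match — must end with "zx"
3 → no match
4 → no match — must start with "x"

1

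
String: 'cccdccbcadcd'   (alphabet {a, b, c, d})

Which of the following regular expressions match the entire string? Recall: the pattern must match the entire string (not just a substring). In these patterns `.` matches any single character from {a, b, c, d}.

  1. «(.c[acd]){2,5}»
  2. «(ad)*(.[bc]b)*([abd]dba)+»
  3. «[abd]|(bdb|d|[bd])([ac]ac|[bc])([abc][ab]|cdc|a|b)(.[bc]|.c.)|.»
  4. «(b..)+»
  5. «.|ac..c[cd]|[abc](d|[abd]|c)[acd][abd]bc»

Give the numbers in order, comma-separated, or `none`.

1 → match
2 → no match — must end with 'dba'
3 → no match
4 → no match — must start with 'b'
5 → no match

1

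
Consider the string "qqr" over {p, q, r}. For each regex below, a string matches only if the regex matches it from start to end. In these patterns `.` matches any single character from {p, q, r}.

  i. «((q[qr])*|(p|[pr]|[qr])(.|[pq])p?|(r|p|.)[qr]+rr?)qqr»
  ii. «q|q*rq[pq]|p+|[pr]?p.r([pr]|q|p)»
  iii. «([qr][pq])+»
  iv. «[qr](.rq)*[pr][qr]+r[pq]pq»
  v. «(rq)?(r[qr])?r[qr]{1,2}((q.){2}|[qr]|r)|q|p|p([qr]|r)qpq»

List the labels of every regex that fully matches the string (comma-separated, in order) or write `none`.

i → match
ii → no match
iii → no match
iv → no match — must end with "pq"
v → no match

i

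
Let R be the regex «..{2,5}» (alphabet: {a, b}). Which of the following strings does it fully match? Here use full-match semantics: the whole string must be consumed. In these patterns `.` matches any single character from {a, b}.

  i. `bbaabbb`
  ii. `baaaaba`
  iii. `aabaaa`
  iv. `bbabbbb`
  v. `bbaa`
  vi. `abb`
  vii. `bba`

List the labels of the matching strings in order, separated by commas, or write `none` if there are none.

iii, v, vi, vii

i. `bbaabbb` → no match
ii. `baaaaba` → no match
iii. `aabaaa` → match
iv. `bbabbbb` → no match
v. `bbaa` → match
vi. `abb` → match
vii. `bba` → match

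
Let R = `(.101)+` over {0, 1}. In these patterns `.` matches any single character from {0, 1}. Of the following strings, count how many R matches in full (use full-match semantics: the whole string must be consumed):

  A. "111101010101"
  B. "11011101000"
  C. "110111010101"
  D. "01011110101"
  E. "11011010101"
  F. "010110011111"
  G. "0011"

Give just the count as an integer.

A → no match
B → no match — must end with "101"
C → match
D → no match
E → no match
F → no match — must end with "101"
G → no match — must end with "101"
Total matched: 1

1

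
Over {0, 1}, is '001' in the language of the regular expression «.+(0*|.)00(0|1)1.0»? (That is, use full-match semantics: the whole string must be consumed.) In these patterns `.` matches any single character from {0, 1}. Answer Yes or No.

Every match must end with '0', but '001' does not.

No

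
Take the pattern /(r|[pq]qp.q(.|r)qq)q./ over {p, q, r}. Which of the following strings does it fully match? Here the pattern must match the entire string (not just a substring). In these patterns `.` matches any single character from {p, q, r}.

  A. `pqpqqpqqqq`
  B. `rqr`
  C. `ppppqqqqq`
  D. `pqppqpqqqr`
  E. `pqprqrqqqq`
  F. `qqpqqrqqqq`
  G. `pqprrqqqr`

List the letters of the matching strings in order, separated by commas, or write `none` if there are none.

A. `pqpqqpqqqq` → match
B. `rqr` → match
C. `ppppqqqqq` → no match
D. `pqppqpqqqr` → match
E. `pqprqrqqqq` → match
F. `qqpqqrqqqq` → match
G. `pqprrqqqr` → no match

A, B, D, E, F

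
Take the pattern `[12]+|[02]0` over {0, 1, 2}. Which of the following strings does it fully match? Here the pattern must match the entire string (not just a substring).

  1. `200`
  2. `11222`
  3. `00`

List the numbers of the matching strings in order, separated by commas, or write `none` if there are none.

1 → no match
2 → match
3 → match

2, 3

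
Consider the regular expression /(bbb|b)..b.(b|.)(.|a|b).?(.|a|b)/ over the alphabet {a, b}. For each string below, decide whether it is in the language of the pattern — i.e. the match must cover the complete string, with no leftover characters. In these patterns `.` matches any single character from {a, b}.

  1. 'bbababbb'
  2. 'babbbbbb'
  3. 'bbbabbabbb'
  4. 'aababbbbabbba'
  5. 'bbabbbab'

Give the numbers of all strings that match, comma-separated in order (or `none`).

1, 2, 3, 5

1 → match
2 → match
3 → match
4 → no match
5 → match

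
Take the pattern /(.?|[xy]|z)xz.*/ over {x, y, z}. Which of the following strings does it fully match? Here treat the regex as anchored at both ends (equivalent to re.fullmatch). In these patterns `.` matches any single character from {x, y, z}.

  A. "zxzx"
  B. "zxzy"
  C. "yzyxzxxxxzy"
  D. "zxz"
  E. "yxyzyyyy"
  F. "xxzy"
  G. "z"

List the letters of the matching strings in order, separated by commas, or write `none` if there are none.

A, B, D, F

A. "zxzx" → match
B. "zxzy" → match
C. "yzyxzxxxxzy" → no match
D. "zxz" → match
E. "yxyzyyyy" → no match
F. "xxzy" → match
G. "z" → no match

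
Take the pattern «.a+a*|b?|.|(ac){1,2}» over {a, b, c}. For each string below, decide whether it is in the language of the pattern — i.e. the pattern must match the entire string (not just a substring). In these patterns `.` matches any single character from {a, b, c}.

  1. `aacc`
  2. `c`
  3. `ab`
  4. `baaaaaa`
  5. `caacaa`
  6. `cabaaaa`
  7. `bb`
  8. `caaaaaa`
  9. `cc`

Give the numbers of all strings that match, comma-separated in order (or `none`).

2, 4, 8

1 → no match
2 → match
3 → no match
4 → match
5 → no match
6 → no match
7 → no match
8 → match
9 → no match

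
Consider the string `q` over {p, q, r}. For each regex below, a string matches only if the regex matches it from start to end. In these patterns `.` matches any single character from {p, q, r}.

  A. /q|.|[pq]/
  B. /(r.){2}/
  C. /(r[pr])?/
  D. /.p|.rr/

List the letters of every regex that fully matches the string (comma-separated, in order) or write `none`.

A

A → match
B → no match — must start with `r`
C → no match
D → no match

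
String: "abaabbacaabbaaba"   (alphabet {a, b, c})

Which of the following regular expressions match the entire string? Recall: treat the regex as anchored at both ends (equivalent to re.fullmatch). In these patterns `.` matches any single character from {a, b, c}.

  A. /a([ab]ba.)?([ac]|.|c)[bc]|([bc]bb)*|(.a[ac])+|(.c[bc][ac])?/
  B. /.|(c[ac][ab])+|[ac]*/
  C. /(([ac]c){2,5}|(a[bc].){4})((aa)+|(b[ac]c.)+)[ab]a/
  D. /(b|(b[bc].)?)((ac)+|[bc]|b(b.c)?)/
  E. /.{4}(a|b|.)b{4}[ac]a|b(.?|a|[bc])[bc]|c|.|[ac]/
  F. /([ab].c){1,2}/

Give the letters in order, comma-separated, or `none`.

A → no match
B → no match
C → match
D → no match
E → no match
F → no match — must end with "c"

C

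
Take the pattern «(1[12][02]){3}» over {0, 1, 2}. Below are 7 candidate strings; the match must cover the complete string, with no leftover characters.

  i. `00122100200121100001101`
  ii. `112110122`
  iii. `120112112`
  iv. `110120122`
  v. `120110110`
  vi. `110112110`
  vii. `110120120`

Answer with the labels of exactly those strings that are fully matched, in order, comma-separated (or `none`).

i → no match — must start with `1`
ii. `112110122` → match
iii. `120112112` → match
iv. `110120122` → match
v. `120110110` → match
vi. `110112110` → match
vii. `110120120` → match

ii, iii, iv, v, vi, vii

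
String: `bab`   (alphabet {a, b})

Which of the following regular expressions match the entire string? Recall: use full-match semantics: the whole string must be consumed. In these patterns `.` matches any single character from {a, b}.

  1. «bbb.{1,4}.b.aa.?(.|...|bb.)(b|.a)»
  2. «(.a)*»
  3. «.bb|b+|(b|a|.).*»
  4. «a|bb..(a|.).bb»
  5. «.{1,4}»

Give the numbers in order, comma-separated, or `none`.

3, 5

1 → no match — must start with `bbb`
2 → no match
3 → match
4 → no match
5 → match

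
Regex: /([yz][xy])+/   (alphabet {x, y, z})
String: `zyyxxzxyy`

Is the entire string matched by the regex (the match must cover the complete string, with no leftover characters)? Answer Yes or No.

No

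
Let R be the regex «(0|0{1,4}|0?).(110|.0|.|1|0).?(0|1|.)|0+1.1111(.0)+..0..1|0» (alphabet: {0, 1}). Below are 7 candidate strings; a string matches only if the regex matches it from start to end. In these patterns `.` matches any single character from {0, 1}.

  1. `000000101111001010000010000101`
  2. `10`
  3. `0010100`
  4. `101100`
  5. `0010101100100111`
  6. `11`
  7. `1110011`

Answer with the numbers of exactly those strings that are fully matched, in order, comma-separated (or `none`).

1 → match
2 → no match
3 → no match
4 → no match
5 → no match
6 → no match
7 → no match

1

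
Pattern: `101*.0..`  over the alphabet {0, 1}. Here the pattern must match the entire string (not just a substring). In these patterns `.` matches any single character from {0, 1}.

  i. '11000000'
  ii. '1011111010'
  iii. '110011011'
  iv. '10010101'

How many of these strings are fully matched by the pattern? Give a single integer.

i. '11000000' → no match — must start with '10'
ii. '1011111010' → match
iii. '110011011' → no match — must start with '10'
iv. '10010101' → no match
Total matched: 1

1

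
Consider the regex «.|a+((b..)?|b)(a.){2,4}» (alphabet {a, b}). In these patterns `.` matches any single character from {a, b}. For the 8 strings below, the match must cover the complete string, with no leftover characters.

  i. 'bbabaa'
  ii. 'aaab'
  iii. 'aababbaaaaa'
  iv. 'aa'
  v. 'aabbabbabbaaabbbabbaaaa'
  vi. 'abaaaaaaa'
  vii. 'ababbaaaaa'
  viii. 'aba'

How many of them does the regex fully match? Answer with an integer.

0

i → no match
ii → no match
iii → no match
iv → no match
v → no match
vi → no match
vii → no match
viii → no match
Total matched: 0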